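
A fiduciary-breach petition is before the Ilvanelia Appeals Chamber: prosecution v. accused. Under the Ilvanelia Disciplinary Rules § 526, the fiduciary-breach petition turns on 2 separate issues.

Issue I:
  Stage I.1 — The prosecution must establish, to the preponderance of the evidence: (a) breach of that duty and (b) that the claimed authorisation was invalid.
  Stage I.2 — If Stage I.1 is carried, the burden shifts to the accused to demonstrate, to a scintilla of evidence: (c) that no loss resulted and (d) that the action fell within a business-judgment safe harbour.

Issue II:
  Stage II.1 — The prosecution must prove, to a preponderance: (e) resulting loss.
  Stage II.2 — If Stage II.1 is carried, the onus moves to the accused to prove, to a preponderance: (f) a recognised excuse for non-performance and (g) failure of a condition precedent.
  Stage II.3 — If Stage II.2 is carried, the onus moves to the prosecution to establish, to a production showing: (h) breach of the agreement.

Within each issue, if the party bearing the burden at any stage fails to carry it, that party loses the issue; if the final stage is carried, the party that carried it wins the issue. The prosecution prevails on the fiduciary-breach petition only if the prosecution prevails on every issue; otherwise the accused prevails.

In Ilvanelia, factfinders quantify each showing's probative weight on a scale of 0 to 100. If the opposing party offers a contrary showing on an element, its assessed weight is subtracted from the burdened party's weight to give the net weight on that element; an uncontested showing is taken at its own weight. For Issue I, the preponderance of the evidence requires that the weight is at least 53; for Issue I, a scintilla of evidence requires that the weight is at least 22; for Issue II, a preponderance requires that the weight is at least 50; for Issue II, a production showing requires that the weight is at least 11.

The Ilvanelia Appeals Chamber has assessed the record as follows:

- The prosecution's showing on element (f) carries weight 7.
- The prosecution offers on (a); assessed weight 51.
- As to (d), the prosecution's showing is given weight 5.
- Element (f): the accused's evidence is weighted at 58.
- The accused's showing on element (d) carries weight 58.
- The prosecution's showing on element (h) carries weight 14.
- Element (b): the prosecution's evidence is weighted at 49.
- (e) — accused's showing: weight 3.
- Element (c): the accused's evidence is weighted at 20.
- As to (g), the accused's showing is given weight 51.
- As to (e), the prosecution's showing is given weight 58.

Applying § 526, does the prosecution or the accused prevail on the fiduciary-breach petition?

— Issue I —
Stage I.1 — burden on prosecution; standard: the preponderance of the evidence (weight is at least 53).
    (a): 51 < 53 [not met]
    (b): 49 < 53 [not met]
  Stage I.1 not carried; the prosecution fails its burden.
The analysis ends at Stage I.1; the accused prevails on this issue.
— Issue II —
At Stage II.1 the prosecution must meet a preponderance (weight is at least 50): on (e) the weight is 58 less the opposing 3 gives net 55, which does reach 50, so (e) meets the standard.
  All elements met. The burden passes to the accused.
At Stage II.2 the accused must meet a preponderance (weight is at least 50): on (f) the weight is 58 less the opposing 7 gives net 51, which does reach 50, so (f) meets the standard; on (g) the weight is 51, ≥ 50, so (g) meets the standard.
  Stage II.2 carried; the burden shifts to the prosecution.
At Stage II.3 the prosecution must meet a production showing (weight is at least 11): on (h) the weight is 14, ≥ 11, so (h) meets the standard.
  Stage II.3 carried; the final stage is satisfied.
With every stage satisfied, the prosecution prevails on this issue.
Per-issue: Issue I → accused; Issue II → prosecution. The prosecution must prevail on every issue; overall, the accused prevails.

accused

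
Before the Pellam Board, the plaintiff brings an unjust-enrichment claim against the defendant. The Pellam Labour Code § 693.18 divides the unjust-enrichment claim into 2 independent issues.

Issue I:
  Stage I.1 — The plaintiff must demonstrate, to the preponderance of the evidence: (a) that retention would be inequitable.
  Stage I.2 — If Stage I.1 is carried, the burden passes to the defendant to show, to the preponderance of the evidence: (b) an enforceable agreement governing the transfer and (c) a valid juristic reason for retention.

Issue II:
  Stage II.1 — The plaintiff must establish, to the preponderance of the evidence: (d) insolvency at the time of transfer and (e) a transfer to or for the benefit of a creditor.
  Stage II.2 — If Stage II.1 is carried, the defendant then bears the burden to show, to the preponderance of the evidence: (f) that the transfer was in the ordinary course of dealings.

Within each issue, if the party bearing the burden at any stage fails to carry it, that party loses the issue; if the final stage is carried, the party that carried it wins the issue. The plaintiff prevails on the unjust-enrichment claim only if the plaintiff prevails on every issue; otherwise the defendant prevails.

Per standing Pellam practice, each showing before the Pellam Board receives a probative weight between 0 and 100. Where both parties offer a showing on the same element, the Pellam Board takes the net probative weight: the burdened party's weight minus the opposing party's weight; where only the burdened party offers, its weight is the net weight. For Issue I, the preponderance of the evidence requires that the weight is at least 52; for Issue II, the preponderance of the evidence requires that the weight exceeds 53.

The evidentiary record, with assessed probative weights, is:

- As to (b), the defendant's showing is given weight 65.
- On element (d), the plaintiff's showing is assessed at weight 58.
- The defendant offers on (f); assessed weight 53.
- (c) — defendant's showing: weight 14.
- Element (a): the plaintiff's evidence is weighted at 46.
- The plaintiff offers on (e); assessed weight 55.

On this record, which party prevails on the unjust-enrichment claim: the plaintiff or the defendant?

defendant

— Issue I —
At Stage I.1 the plaintiff must meet the preponderance of the evidence (weight is at least 52): on (a) the weight is 46, which does not reach 52, so (a) does not meet the standard.
  Stage I.1 not carried; the plaintiff fails its burden.
So the defendant prevails on this issue.
— Issue II —
At Stage II.1 the plaintiff must meet the preponderance of the evidence (weight exceeds 53): on (d) the weight is 58, which does exceed 53, so (d) meets the standard; on (e) the weight is 55, which does exceed 53, so (e) meets the standard.
  Stage II.1 carried; the burden shifts to the defendant.
At Stage II.2 the defendant must meet the preponderance of the evidence (weight exceeds 53): on (f) the weight is 53, ≤ 53, so (f) does not meet the standard.
  The defendant does not carry Stage II.2.
The analysis ends at Stage II.2; the plaintiff prevails on this issue.
Per-issue: Issue I → defendant; Issue II → plaintiff. The plaintiff must prevail on every issue; overall, the defendant prevails.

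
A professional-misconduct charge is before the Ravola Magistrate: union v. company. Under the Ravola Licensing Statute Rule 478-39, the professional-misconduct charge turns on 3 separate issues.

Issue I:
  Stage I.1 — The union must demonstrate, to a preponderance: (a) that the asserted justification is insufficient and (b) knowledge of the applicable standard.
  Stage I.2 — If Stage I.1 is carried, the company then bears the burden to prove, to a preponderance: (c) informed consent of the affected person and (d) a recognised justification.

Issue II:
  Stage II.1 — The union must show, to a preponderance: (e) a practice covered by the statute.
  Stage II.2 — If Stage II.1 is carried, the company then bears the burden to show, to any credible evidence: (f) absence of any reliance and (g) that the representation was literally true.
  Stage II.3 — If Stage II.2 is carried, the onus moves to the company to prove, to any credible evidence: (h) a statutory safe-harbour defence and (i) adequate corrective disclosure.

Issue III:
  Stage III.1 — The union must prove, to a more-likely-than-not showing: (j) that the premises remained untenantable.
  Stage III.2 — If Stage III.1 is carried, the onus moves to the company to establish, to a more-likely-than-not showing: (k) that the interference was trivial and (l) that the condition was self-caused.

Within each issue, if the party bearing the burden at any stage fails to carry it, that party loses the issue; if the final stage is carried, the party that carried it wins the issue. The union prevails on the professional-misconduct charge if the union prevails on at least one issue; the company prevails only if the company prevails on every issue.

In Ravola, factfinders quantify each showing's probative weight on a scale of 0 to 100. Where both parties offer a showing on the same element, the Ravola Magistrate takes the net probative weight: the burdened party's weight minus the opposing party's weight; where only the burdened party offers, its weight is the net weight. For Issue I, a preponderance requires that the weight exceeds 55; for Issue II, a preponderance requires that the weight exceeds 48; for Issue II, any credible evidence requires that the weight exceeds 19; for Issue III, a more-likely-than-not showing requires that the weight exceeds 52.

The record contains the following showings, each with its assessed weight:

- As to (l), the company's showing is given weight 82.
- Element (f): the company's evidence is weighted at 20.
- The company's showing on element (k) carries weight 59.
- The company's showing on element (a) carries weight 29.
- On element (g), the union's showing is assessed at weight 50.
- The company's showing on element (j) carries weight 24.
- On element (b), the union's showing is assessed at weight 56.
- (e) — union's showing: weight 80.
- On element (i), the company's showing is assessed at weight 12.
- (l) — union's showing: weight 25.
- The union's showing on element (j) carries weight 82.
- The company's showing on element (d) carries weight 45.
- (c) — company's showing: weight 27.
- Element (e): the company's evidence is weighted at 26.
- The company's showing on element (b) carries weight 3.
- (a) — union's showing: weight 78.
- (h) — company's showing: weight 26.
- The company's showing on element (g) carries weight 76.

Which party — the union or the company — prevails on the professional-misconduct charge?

— Issue I —
Stage I.1 (union, a preponderance, weight exceeds 55): (a) net 78−29=49 ≤ 55 — fails; (b) net 56−3=53 ≤ 55 — fails.
  Stage I.1 not carried; the union fails its burden.
The company prevails on this issue.
— Issue II —
Stage II.1 (union, a preponderance, weight exceeds 48): (e) net 80−26=54 > 48 — meets.
  All elements met. The burden passes to the company.
Stage II.2 (company, any credible evidence, weight exceeds 19): (f) 20 > 19 — meets; (g) net 76−50=26 > 19 — meets.
  Stage II.2 carried; the burden remains with the company.
Stage II.3 (company, any credible evidence, weight exceeds 19): (h) 26 > 19 — meets; (i) 12 ≤ 19 — fails.
  Not every element is met, so the company fails to carry Stage II.3.
The union prevails on this issue.
— Issue III —
Stage III.1 — burden on union; standard: a more-likely-than-not showing (weight exceeds 52).
    (j): 82 − 24 = 58 > 52 [met]
  The union carries Stage III.1; the company now bears the burden.
Stage III.2 — burden on company; standard: a more-likely-than-not showing (weight exceeds 52).
    (k): 59 > 52 [met]
    (l): 82 − 25 = 57 > 52 [met]
  Stage III.2 carried; the final stage is satisfied.
Every stage carried; the company prevails on this issue.
Per-issue: Issue I → company; Issue II → union; Issue III → company. The union must prevail on at least one issue; overall, the union prevails.

union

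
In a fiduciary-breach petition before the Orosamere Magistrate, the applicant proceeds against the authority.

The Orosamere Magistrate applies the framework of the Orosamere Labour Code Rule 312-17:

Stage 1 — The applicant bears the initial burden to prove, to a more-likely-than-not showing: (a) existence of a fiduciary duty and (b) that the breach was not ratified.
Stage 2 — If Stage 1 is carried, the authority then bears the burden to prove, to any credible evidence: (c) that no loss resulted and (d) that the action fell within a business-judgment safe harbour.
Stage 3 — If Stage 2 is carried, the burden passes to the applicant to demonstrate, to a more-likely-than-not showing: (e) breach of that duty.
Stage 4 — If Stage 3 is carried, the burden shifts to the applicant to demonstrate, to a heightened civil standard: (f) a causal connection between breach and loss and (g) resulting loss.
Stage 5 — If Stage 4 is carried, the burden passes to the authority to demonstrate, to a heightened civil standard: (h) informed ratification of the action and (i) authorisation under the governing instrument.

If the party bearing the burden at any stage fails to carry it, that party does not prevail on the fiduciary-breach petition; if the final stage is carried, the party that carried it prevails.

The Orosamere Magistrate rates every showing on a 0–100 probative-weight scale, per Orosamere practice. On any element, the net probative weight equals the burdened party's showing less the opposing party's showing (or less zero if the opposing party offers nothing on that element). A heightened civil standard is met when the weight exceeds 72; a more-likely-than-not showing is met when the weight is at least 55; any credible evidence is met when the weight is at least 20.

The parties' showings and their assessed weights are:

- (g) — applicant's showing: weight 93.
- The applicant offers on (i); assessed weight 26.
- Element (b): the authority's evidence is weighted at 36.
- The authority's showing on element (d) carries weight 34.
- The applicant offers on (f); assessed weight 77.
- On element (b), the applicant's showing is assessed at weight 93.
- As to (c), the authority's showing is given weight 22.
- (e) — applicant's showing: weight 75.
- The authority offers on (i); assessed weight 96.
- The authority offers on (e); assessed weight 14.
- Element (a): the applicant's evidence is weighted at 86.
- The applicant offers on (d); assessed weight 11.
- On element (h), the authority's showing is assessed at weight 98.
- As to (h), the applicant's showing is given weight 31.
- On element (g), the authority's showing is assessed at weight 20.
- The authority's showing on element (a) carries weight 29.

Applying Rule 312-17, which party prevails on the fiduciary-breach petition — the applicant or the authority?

applicant

At Stage 1 the applicant must meet a more-likely-than-not showing (weight is at least 55): on (a) the weight is 86 less the opposing 29 gives net 57, which does reach 55, so (a) meets the standard; on (b) the weight is 93 less the opposing 36 gives net 57, which does reach 55, so (b) meets the standard.
  All elements met. The burden passes to the authority.
At Stage 2 the authority must meet any credible evidence (weight is at least 20): on (c) the weight is 22, ≥ 20, so (c) meets the standard; on (d) the weight is 34 less the opposing 11 gives net 23, which does reach 20, so (d) meets the standard.
  All elements met. The burden passes to the applicant.
At Stage 3 the applicant must meet a more-likely-than-not showing (weight is at least 55): on (e) the weight is 75 less the opposing 14 gives net 61, ≥ 55, so (e) meets the standard.
  All elements met. The applicant retains the burden for Stage 4.
At Stage 4 the applicant must meet a heightened civil standard (weight exceeds 72): on (f) the weight is 77, > 72, so (f) meets the standard; on (g) the weight is 93 less the opposing 20 gives net 73, > 72, so (g) meets the standard.
  The applicant carries Stage 4; the authority now bears the burden.
At Stage 5 the authority must meet a heightened civil standard (weight exceeds 72): on (h) the weight is 98 less the opposing 31 gives net 67, ≤ 72, so (h) does not meet the standard; on (i) the weight is 96 less the opposing 26 gives net 70, ≤ 72, so (i) does not meet the standard.
  The authority does not carry Stage 5.
So the applicant prevails.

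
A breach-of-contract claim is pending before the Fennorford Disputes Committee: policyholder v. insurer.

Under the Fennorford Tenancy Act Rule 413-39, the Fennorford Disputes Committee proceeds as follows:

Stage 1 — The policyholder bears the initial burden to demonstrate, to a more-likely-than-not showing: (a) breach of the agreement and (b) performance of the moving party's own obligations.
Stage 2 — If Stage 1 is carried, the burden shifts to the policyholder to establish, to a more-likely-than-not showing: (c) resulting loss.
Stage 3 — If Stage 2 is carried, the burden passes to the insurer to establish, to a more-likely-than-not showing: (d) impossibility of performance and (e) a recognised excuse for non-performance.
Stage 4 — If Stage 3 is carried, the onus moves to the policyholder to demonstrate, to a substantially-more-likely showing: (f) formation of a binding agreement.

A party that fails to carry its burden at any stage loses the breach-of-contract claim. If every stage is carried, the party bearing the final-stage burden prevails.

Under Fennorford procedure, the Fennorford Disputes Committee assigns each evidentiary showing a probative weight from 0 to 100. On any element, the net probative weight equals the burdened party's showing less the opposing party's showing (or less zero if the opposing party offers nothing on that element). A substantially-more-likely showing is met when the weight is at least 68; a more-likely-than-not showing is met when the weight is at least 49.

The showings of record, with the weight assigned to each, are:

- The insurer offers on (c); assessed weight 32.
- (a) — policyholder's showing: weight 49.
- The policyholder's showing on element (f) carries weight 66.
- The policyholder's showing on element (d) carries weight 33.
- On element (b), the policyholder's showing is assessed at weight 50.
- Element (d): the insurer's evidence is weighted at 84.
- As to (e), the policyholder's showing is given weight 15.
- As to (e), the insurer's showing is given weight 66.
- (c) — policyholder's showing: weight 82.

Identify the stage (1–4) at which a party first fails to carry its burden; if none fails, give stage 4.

stage 4

Stage 1 — burden on policyholder; standard: a more-likely-than-not showing (weight is at least 49).
    (a): 49 ≥ 49 [met]
    (b): 50 ≥ 49 [met]
  Stage 1 is satisfied; the policyholder continues to bear the burden.
Stage 2 — burden on policyholder; standard: a more-likely-than-not showing (weight is at least 49).
    (c): 82 − 32 = 50 ≥ 49 [met]
  The policyholder carries Stage 2; the insurer now bears the burden.
Stage 3 — burden on insurer; standard: a more-likely-than-not showing (weight is at least 49).
    (d): 84 − 33 = 51 ≥ 49 [met]
    (e): 66 − 15 = 51 ≥ 49 [met]
  Stage 3 is satisfied; the onus moves to the policyholder.
Stage 4 — burden on policyholder; standard: a substantially-more-likely showing (weight is at least 68).
    (f): 66 < 68 [not met]
  Not every element is met, so the policyholder fails to carry Stage 4.
So the insurer prevails.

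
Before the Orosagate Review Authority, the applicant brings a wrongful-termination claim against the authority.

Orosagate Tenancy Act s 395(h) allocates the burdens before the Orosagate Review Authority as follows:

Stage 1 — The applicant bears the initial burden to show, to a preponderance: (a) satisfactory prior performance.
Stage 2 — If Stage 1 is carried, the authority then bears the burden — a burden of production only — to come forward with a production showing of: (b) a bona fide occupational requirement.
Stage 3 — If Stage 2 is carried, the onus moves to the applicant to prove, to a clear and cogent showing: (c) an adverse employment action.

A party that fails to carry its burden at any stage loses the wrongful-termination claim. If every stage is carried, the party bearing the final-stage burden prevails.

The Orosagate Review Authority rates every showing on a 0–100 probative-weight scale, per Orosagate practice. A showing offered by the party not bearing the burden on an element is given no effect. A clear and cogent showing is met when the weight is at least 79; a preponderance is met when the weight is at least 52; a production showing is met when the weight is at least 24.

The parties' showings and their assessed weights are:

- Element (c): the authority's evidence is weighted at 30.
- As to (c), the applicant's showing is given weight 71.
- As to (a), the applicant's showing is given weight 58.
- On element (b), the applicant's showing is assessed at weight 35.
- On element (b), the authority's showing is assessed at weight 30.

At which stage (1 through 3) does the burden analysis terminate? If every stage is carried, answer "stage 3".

Stage 1 (applicant, a preponderance, weight is at least 52): (a) 58 ≥ 52 — meets.
  Stage 1 carried; the burden shifts to the authority.
Stage 2 (authority, a production showing, weight is at least 24): (b) 30 (applicant's 35 disregarded) ≥ 24 — meets.
  All elements met. The burden passes to the applicant.
Stage 3 (applicant, a clear and cogent showing, weight is at least 79): (c) 71 (authority's 30 disregarded) < 79 — fails.
  The applicant does not carry Stage 3.
So the authority prevails.

stage 3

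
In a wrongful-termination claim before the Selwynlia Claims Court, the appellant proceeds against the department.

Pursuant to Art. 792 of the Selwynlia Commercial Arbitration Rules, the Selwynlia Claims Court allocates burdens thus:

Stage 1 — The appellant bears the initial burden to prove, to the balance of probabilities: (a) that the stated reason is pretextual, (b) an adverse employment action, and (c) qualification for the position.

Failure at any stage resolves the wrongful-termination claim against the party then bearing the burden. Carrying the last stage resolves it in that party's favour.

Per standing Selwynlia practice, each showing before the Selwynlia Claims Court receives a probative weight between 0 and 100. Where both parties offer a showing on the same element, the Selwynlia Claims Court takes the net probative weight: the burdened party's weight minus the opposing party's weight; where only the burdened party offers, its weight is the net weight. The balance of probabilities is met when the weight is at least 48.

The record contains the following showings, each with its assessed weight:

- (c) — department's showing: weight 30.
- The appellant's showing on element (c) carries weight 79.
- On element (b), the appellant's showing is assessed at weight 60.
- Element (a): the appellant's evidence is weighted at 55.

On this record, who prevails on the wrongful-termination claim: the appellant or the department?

appellant

Stage 1 — burden on appellant; standard: the balance of probabilities (weight is at least 48).
    (a): 55 ≥ 48 [met]
    (b): 60 ≥ 48 [met]
    (c): 79 − 30 = 49 ≥ 48 [met]
  Stage 1 carried; the final stage is satisfied.
Every stage carried; the appellant prevails.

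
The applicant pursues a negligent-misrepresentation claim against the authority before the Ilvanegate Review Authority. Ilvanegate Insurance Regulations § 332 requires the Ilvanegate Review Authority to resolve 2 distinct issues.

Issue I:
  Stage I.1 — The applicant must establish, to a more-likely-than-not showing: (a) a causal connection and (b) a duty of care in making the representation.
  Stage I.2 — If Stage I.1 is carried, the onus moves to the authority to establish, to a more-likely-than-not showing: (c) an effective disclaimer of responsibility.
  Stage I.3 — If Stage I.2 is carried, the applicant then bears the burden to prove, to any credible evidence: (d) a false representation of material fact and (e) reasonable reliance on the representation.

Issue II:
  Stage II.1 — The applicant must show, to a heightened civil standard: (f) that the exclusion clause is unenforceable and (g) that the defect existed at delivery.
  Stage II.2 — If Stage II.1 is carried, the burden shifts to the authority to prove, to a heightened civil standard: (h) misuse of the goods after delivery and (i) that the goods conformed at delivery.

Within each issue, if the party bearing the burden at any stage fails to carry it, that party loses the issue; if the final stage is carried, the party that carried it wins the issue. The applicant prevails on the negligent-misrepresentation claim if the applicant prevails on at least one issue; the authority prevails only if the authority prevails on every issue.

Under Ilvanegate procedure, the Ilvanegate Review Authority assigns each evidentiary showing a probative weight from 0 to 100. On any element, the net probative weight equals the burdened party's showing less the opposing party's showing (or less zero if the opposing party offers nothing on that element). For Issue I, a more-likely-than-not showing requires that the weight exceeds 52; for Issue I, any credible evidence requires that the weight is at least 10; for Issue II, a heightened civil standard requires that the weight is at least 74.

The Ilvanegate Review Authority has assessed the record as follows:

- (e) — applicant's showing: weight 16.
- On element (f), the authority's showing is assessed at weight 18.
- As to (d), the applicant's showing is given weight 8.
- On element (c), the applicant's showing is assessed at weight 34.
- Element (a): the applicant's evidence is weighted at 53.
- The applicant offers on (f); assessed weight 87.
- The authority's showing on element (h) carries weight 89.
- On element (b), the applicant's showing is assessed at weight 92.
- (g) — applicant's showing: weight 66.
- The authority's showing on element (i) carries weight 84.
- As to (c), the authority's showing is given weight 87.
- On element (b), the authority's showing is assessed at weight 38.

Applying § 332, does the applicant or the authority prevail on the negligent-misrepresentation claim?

authority

— Issue I —
Stage I.1 (applicant, a more-likely-than-not showing, weight exceeds 52): (a) 53 > 52 — meets; (b) net 92−38=54 > 52 — meets.
  The applicant carries Stage I.1; the authority now bears the burden.
Stage I.2 (authority, a more-likely-than-not showing, weight exceeds 52): (c) net 87−34=53 > 52 — meets.
  Stage I.2 is satisfied; the onus moves to the applicant.
Stage I.3 (applicant, any credible evidence, weight is at least 10): (d) 8 < 10 — fails; (e) 16 ≥ 10 — meets.
  Stage I.3 not carried; the applicant fails its burden.
So the authority prevails on this issue.
— Issue II —
Stage II.1 — burden on applicant; standard: a heightened civil standard (weight is at least 74).
    (f): 87 − 18 = 69 < 74 [not met]
    (g): 66 < 74 [not met]
  Stage II.1 not carried; the applicant fails its burden.
The authority prevails on this issue.
Per-issue: Issue I → authority; Issue II → authority. The applicant must prevail on at least one issue; overall, the authority prevails.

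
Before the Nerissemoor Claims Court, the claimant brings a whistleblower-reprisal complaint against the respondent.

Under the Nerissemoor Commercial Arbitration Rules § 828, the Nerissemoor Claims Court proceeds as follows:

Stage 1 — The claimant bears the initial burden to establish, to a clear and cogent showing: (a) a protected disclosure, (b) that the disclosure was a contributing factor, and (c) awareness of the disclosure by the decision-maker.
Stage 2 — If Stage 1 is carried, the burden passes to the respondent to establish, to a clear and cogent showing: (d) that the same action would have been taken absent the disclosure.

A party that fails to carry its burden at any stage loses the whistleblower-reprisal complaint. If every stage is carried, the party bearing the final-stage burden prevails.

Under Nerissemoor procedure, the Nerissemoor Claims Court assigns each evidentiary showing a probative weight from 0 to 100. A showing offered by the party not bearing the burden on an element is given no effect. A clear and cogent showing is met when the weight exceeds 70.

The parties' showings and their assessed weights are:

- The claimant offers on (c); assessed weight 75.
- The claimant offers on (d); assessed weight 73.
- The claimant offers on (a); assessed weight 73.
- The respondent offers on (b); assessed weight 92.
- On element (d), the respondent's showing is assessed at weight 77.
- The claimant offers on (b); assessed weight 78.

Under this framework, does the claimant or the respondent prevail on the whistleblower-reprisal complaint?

respondent

Stage 1 — burden on claimant; standard: a clear and cogent showing (weight exceeds 70).
    (a): 73 > 70 [met]
    (b): 78 (respondent's 92 disregarded) > 70 [met]
    (c): 75 > 70 [met]
  Stage 1 is satisfied; the onus moves to the respondent.
Stage 2 — burden on respondent; standard: a clear and cogent showing (weight exceeds 70).
    (d): 77 (claimant's 73 disregarded) > 70 [met]
  Stage 2 carried; the final stage is satisfied.
Every stage carried; the respondent prevails.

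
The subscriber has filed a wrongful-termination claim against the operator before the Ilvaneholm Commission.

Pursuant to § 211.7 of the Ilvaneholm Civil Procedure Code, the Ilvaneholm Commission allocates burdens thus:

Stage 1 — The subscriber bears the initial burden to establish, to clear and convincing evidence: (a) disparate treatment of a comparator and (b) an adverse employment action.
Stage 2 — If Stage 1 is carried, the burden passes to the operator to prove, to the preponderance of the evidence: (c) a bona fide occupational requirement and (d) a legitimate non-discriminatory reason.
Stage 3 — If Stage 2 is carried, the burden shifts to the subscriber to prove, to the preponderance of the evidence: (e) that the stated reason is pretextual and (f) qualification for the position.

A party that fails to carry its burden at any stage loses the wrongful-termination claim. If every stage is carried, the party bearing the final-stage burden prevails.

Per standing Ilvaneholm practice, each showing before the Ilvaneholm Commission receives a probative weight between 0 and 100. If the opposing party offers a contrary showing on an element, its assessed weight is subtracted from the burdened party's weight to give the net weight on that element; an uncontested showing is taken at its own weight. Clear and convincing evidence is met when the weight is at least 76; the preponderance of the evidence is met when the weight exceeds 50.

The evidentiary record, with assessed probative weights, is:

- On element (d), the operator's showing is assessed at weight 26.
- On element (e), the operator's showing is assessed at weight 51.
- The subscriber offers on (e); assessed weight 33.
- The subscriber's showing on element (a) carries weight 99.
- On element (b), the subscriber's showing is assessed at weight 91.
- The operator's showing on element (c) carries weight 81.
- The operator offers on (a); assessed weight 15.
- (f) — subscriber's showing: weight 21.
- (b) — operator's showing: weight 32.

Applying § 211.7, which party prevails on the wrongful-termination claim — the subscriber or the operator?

operator

At Stage 1 the subscriber must meet clear and convincing evidence (weight is at least 76): on (a) the weight is 99 less the opposing 15 gives net 84, which does reach 76, so (a) meets the standard; on (b) the weight is 91 less the opposing 32 gives net 59, < 76, so (b) does not meet the standard.
  Not every element is met, so the subscriber fails to carry Stage 1.
The operator prevails.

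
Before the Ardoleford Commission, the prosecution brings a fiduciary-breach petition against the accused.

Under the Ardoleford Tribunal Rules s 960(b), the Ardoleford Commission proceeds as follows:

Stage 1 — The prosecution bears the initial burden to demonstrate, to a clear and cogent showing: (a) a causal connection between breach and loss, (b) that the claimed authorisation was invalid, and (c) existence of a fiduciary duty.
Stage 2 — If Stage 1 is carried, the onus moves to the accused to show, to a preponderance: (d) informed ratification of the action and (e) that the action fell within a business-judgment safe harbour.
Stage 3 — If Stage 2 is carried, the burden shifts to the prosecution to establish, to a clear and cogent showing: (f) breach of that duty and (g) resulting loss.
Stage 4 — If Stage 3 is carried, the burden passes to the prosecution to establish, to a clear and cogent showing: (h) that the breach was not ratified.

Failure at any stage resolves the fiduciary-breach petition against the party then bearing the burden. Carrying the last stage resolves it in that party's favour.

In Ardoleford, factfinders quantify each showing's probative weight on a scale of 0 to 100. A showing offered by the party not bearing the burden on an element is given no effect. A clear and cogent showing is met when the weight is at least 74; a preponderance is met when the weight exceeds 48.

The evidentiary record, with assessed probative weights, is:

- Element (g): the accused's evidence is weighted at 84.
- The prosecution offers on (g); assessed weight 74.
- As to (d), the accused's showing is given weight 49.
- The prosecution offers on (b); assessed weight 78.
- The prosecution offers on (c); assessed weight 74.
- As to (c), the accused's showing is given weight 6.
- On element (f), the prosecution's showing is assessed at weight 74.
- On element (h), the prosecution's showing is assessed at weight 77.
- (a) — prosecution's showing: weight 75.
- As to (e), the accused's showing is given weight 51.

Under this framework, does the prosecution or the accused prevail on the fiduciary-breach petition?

Stage 1 — burden on prosecution; standard: a clear and cogent showing (weight is at least 74).
    (a): 75 ≥ 74 [met]
    (b): 78 ≥ 74 [met]
    (c): 74 (accused's 6 disregarded) ≥ 74 [met]
  The prosecution carries Stage 1; the accused now bears the burden.
Stage 2 — burden on accused; standard: a preponderance (weight exceeds 48).
    (d): 49 > 48 [met]
    (e): 51 > 48 [met]
  All elements met. The burden passes to the prosecution.
Stage 3 — burden on prosecution; standard: a clear and cogent showing (weight is at least 74).
    (f): 74 ≥ 74 [met]
    (g): 74 (accused's 84 disregarded) ≥ 74 [met]
  Stage 3 is satisfied; the prosecution continues to bear the burden.
Stage 4 — burden on prosecution; standard: a clear and cogent showing (weight is at least 74).
    (h): 77 ≥ 74 [met]
  The prosecution carries the last stage.
All stages carried — the prosecution prevails.

prosecution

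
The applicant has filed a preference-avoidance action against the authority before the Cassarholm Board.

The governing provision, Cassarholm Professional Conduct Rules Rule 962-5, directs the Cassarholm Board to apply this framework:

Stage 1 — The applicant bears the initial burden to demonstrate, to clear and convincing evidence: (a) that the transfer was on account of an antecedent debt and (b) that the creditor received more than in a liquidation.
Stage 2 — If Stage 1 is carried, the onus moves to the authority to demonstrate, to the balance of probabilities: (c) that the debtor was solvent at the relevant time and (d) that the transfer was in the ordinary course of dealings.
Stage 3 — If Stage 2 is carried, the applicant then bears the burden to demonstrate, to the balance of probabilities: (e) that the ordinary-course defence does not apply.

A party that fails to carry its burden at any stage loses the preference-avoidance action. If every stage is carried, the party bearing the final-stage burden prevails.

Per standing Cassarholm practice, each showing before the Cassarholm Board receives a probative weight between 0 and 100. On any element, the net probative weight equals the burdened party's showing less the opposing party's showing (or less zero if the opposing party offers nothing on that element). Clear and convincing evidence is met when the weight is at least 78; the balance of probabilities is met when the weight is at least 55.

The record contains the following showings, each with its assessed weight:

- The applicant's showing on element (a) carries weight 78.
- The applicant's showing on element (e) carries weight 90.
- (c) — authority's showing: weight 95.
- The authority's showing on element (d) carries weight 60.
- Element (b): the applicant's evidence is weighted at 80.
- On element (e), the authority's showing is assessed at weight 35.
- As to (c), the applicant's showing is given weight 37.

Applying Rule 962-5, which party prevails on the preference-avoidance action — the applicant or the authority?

Stage 1 (applicant, clear and convincing evidence, weight is at least 78): (a) 78 ≥ 78 — meets; (b) 80 ≥ 78 — meets.
  Stage 1 carried; the burden shifts to the authority.
Stage 2 (authority, the balance of probabilities, weight is at least 55): (c) net 95−37=58 ≥ 55 — meets; (d) 60 ≥ 55 — meets.
  Stage 2 is satisfied; the onus moves to the applicant.
Stage 3 (applicant, the balance of probabilities, weight is at least 55): (e) net 90−35=55 ≥ 55 — meets.
  The applicant carries the last stage.
Every stage carried; the applicant prevails.

applicant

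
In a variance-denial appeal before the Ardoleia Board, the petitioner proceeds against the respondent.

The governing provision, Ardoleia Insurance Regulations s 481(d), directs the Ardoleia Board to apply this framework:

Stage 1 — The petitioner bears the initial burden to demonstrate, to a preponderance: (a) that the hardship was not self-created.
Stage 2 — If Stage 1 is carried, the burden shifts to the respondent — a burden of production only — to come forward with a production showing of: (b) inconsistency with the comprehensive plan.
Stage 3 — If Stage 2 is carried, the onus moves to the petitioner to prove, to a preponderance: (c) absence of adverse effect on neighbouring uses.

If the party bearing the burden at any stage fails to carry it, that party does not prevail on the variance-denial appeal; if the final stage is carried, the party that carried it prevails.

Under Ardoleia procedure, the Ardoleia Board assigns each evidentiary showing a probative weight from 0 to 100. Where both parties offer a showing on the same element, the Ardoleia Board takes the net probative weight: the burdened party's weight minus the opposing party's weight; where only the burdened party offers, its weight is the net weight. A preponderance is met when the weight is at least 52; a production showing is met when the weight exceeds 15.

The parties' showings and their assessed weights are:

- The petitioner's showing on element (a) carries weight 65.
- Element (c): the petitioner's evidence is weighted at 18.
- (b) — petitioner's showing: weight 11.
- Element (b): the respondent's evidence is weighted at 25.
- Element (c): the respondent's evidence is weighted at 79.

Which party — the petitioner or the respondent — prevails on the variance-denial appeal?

Stage 1 (petitioner, a preponderance, weight is at least 52): (a) 65 ≥ 52 — meets.
  The petitioner carries Stage 1; the respondent now bears the burden.
Stage 2 (respondent, a production showing, weight exceeds 15): (b) net 25−11=14 ≤ 15 — fails.
  Not every element is met, so the respondent fails to carry Stage 2.
The analysis ends at Stage 2; the petitioner prevails.

petitioner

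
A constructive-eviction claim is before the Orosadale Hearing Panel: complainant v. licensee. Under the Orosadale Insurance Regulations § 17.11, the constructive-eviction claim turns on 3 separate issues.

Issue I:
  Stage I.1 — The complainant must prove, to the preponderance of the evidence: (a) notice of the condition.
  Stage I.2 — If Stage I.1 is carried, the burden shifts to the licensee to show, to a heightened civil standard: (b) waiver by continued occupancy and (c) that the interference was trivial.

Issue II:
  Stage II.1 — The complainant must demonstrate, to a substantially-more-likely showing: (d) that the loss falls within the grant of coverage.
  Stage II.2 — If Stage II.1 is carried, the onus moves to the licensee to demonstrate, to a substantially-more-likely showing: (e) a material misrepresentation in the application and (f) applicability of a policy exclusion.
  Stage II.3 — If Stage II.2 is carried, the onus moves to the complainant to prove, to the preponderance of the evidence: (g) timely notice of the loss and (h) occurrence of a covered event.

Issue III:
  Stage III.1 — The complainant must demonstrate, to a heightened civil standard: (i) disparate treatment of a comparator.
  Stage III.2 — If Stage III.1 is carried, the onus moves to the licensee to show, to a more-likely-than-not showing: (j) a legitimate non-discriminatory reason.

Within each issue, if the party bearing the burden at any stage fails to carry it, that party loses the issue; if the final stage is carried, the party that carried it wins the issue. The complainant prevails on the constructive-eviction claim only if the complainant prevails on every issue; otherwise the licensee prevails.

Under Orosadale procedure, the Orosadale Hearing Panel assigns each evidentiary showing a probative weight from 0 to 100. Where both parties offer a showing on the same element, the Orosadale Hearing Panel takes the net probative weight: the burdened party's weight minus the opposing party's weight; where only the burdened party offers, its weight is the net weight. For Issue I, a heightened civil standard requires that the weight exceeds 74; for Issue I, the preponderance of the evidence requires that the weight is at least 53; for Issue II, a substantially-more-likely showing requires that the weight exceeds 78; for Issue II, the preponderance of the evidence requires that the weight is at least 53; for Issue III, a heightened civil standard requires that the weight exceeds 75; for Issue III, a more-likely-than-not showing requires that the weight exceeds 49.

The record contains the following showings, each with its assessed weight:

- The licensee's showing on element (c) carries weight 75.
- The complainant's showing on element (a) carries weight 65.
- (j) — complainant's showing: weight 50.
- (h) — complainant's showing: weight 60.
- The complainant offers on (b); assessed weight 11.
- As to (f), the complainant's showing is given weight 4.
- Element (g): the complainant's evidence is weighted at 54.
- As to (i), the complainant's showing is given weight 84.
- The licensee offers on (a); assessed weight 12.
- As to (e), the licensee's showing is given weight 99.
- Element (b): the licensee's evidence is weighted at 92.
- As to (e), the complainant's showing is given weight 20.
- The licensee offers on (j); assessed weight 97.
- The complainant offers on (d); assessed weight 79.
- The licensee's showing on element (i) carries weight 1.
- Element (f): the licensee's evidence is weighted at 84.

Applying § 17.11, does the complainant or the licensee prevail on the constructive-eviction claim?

licensee

— Issue I —
At Stage I.1 the complainant must meet the preponderance of the evidence (weight is at least 53): on (a) the weight is 65 less the opposing 12 gives net 53, which does reach 53, so (a) meets the standard.
  Stage I.1 is satisfied; the onus moves to the licensee.
At Stage I.2 the licensee must meet a heightened civil standard (weight exceeds 74): on (b) the weight is 92 less the opposing 11 gives net 81, which does exceed 74, so (b) meets the standard; on (c) the weight is 75, which does exceed 74, so (c) meets the standard.
  Stage I.2 carried; the final stage is satisfied.
Every stage carried; the licensee prevails on this issue.
— Issue II —
Stage II.1 — burden on complainant; standard: a substantially-more-likely showing (weight exceeds 78).
    (d): 79 > 78 [met]
  Stage II.1 carried; the burden shifts to the licensee.
Stage II.2 — burden on licensee; standard: a substantially-more-likely showing (weight exceeds 78).
    (e): 99 − 20 = 79 > 78 [met]
    (f): 84 − 4 = 80 > 78 [met]
  The licensee carries Stage II.2; the complainant now bears the burden.
Stage II.3 — burden on complainant; standard: the preponderance of the evidence (weight is at least 53).
    (g): 54 ≥ 53 [met]
    (h): 60 ≥ 53 [met]
  The complainant carries the last stage.
Every stage carried; the complainant prevails on this issue.
— Issue III —
Stage III.1 (complainant, a heightened civil standard, weight exceeds 75): (i) net 84−1=83 > 75 — meets.
  All elements met. The burden passes to the licensee.
Stage III.2 (licensee, a more-likely-than-not showing, weight exceeds 49): (j) net 97−50=47 ≤ 49 — fails.
  The licensee does not carry Stage III.2.
The complainant prevails on this issue.
Per-issue: Issue I → licensee; Issue II → complainant; Issue III → complainant. The complainant must prevail on every issue; overall, the licensee prevails.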